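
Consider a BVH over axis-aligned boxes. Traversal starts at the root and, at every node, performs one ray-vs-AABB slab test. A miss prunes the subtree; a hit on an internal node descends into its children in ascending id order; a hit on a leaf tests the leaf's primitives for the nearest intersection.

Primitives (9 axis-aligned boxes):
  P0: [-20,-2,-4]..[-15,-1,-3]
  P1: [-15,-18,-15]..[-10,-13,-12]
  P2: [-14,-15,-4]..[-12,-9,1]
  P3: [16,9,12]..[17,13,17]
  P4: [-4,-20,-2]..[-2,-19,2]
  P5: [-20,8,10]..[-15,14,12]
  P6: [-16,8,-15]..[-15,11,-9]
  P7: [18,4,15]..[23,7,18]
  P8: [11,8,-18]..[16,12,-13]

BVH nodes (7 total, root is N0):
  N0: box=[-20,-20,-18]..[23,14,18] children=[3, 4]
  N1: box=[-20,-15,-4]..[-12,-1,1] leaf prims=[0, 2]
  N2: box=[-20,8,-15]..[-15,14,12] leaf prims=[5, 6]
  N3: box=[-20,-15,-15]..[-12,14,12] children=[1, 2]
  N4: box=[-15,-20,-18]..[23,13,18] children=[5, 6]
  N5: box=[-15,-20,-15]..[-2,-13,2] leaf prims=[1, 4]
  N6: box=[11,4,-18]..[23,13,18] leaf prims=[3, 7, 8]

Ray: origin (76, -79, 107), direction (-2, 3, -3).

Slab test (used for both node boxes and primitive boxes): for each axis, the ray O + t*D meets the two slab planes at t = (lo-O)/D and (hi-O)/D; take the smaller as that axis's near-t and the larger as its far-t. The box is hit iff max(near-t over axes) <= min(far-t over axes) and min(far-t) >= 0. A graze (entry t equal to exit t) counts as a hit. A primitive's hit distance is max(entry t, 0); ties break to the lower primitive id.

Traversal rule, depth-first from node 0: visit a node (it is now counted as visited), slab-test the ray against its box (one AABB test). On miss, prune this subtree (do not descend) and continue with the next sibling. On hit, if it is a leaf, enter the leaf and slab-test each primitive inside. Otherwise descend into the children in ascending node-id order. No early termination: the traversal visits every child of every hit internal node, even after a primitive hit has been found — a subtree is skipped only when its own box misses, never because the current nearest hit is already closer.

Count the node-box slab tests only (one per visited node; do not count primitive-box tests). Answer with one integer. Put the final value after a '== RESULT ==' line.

Walk:
N0 x:[53/2,48] y:[59/3,31] z:[89/3,125/3] -> hit [89/3,31], descend [3, 4]
  N3 x:[44,48] y:[64/3,31] z:[95/3,122/3] -> miss, prune
  N4 x:[53/2,91/2] y:[59/3,92/3] z:[89/3,125/3] -> hit [89/3,92/3], descend [5, 6]
    N5 x:[39,91/2] y:[59/3,22] z:[35,122/3] -> miss, prune
    N6 x:[53/2,65/2] y:[83/3,92/3] z:[89/3,125/3] -> hit [89/3,92/3] leaf, test {P3@t=30, P7(miss), P8(miss)}

order=[0, 3, 4, 5, 6]  |boxes|=5  |leaves|=1  hit=P3

== RESULT ==
5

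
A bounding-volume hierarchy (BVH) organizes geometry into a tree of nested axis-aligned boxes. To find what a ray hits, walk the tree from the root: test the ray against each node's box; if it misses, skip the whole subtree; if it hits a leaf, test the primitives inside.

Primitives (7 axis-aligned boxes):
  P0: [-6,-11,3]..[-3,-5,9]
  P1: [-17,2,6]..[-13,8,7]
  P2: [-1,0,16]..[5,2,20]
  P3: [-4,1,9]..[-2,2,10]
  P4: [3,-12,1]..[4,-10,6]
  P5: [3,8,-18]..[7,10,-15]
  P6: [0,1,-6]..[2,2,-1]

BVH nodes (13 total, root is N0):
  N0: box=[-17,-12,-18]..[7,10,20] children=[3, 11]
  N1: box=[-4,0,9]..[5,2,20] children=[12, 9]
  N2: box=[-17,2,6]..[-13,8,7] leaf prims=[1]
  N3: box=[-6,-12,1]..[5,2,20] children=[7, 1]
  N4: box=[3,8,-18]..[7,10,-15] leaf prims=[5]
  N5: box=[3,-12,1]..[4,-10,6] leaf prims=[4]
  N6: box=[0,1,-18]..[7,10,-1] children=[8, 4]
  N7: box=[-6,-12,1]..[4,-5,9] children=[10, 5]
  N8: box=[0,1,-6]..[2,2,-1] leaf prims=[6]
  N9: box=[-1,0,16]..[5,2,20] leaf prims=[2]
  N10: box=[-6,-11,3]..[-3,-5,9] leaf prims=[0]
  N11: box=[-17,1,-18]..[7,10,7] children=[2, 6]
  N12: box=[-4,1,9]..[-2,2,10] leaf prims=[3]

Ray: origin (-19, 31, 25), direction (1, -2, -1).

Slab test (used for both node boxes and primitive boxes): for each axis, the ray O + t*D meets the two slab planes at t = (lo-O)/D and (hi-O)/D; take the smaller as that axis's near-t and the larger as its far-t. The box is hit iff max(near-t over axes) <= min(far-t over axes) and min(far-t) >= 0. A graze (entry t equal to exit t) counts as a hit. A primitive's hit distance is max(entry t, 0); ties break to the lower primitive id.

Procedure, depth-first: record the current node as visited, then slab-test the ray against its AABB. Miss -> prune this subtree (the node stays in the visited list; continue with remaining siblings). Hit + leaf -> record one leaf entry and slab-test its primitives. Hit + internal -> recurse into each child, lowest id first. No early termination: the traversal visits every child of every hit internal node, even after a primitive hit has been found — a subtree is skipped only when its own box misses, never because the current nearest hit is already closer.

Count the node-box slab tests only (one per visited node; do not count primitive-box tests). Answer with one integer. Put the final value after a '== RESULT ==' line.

Trace the traversal:
N0 x:[2,26] y:[21/2,43/2] z:[5,43] -> hit [21/2,43/2], descend [3, 11]
  N3 x:[13,24] y:[29/2,43/2] z:[5,24] -> hit [29/2,43/2], descend [1, 7]
    N1 x:[15,24] y:[29/2,31/2] z:[5,16] -> hit [15,31/2], descend [9, 12]
      N9 x:[18,24] y:[29/2,31/2] z:[5,9] -> miss, prune
      N12 x:[15,17] y:[29/2,15] z:[15,16] -> hit [15,15] leaf, test {P3@t=15}
    N7 x:[13,23] y:[18,43/2] z:[16,24] -> hit [18,43/2], descend [5, 10]
      N5 x:[22,23] y:[41/2,43/2] z:[19,24] -> miss, prune
      N10 x:[13,16] y:[18,21] z:[16,22] -> miss, prune
  N11 x:[2,26] y:[21/2,15] z:[18,43] -> miss, prune

order=[0, 3, 1, 9, 12, 7, 5, 10, 11]  |boxes|=9  |leaves|=1  hit=P3

== RESULT ==
9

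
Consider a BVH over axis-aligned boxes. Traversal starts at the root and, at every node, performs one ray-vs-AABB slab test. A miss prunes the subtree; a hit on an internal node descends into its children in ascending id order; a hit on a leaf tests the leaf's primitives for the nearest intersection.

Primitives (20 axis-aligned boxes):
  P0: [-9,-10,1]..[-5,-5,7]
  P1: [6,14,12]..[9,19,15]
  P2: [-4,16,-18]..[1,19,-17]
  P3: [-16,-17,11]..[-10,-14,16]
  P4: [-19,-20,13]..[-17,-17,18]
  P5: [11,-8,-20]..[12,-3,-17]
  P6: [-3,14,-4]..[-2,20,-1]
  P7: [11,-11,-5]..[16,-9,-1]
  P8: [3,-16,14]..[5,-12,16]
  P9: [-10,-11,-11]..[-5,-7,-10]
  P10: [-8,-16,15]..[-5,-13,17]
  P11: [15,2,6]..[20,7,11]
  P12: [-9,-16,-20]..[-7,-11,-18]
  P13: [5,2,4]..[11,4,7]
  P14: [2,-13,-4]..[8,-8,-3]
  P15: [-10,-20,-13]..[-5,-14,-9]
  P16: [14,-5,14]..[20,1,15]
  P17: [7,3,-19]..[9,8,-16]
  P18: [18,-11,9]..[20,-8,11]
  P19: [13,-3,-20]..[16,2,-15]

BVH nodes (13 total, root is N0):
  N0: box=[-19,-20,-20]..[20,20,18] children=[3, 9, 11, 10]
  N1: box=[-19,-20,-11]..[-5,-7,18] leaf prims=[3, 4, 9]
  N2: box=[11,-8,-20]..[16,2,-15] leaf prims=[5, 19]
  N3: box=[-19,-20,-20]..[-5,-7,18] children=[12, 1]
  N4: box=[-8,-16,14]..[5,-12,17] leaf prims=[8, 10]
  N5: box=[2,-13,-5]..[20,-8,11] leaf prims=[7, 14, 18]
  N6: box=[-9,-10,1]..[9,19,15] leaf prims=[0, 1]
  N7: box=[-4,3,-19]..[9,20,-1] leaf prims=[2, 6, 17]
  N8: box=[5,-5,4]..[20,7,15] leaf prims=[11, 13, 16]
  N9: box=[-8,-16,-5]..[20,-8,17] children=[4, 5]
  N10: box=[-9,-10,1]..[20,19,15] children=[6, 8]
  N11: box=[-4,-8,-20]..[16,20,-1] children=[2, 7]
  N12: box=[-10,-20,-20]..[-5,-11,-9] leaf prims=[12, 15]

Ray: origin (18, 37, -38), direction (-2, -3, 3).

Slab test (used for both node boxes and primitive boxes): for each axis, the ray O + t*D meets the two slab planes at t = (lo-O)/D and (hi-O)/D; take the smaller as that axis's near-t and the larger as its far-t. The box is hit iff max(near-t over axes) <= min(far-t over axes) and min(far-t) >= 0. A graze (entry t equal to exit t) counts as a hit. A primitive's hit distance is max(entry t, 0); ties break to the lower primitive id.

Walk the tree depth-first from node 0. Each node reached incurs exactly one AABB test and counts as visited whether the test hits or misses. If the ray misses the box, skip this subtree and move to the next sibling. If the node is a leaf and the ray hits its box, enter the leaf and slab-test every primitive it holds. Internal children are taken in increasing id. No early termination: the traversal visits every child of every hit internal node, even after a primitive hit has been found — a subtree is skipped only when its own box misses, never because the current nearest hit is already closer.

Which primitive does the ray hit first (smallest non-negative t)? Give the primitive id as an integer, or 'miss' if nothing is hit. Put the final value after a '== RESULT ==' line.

Walk:
N0 x:[-1,37/2] y:[17/3,19] z:[6,56/3] -> hit [6,37/2], descend [3, 9, 10, 11]
  N3 x:[23/2,37/2] y:[44/3,19] z:[6,56/3] -> hit [44/3,37/2], descend [1, 12]
    N1 x:[23/2,37/2] y:[44/3,19] z:[9,56/3] -> hit [44/3,37/2] leaf, test {P3@t=17, P4@t=18, P9(miss)}
    N12 x:[23/2,14] y:[16,19] z:[6,29/3] -> miss, prune
  N9 x:[-1,13] y:[15,53/3] z:[11,55/3] -> miss, prune
  N10 x:[-1,27/2] y:[6,47/3] z:[13,53/3] -> hit [13,27/2], descend [6, 8]
    N6 x:[9/2,27/2] y:[6,47/3] z:[13,53/3] -> hit [13,27/2] leaf, test {P0(miss), P1(miss)}
    N8 x:[-1,13/2] y:[10,14] z:[14,53/3] -> miss, prune
  N11 x:[1,11] y:[17/3,15] z:[6,37/3] -> hit [6,11], descend [2, 7]
    N2 x:[1,7/2] y:[35/3,15] z:[6,23/3] -> miss, prune
    N7 x:[9/2,11] y:[17/3,34/3] z:[19/3,37/3] -> hit [19/3,11] leaf, test {P2(miss), P6(miss), P17(miss)}

order=[0, 3, 1, 12, 9, 10, 6, 8, 11, 2, 7]  |boxes|=11  |leaves|=3  hit=P3

== RESULT ==
3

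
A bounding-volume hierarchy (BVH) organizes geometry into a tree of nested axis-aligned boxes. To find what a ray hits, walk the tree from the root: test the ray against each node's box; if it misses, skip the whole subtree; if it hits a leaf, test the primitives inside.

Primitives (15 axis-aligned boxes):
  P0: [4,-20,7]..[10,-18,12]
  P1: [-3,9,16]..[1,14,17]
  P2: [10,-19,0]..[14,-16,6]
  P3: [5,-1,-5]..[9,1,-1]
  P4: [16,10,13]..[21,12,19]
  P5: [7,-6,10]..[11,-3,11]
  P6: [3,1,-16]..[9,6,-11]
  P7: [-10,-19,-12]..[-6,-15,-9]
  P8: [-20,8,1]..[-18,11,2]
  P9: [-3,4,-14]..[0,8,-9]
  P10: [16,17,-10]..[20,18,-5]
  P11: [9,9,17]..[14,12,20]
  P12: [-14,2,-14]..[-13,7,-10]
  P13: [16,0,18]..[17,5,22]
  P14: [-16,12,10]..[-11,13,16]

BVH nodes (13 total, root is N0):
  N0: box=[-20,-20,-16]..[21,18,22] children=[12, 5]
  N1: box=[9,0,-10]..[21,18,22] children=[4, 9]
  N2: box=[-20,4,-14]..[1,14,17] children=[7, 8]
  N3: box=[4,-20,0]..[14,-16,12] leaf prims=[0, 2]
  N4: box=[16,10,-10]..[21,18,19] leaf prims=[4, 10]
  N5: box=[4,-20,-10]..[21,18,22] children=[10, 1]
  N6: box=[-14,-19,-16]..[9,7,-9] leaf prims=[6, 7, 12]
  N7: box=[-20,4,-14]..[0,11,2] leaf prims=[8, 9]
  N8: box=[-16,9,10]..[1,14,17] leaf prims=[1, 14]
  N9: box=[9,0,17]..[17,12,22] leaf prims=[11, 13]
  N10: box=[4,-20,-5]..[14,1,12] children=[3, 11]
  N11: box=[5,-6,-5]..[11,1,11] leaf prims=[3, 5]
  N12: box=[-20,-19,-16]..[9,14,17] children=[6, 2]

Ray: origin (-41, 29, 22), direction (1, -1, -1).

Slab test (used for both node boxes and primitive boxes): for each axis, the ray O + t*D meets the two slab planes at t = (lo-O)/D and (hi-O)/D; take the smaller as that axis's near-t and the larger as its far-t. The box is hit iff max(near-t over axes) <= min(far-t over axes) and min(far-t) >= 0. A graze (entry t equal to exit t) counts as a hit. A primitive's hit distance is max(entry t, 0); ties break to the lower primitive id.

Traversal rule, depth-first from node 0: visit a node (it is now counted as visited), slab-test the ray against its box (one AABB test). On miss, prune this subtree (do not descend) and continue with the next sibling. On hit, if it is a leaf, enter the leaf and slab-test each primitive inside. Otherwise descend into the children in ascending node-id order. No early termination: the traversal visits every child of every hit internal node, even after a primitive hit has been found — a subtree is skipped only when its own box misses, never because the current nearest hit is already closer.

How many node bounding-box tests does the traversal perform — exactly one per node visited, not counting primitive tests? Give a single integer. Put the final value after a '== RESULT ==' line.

Trace the traversal:
N0 x:[21,62] y:[11,49] z:[0,38] -> hit [21,38], descend [5, 12]
  N5 x:[45,62] y:[11,49] z:[0,32] -> miss, prune
  N12 x:[21,50] y:[15,48] z:[5,38] -> hit [21,38], descend [2, 6]
    N2 x:[21,42] y:[15,25] z:[5,36] -> hit [21,25], descend [7, 8]
      N7 x:[21,41] y:[18,25] z:[20,36] -> hit [21,25] leaf, test {P8@t=21, P9(miss)}
      N8 x:[25,42] y:[15,20] z:[5,12] -> miss, prune
    N6 x:[27,50] y:[22,48] z:[31,38] -> hit [31,38] leaf, test {P6(miss), P7(miss), P12(miss)}

order=[0, 5, 12, 2, 7, 8, 6]  |boxes|=7  |leaves|=2  hit=P8

== RESULT ==
7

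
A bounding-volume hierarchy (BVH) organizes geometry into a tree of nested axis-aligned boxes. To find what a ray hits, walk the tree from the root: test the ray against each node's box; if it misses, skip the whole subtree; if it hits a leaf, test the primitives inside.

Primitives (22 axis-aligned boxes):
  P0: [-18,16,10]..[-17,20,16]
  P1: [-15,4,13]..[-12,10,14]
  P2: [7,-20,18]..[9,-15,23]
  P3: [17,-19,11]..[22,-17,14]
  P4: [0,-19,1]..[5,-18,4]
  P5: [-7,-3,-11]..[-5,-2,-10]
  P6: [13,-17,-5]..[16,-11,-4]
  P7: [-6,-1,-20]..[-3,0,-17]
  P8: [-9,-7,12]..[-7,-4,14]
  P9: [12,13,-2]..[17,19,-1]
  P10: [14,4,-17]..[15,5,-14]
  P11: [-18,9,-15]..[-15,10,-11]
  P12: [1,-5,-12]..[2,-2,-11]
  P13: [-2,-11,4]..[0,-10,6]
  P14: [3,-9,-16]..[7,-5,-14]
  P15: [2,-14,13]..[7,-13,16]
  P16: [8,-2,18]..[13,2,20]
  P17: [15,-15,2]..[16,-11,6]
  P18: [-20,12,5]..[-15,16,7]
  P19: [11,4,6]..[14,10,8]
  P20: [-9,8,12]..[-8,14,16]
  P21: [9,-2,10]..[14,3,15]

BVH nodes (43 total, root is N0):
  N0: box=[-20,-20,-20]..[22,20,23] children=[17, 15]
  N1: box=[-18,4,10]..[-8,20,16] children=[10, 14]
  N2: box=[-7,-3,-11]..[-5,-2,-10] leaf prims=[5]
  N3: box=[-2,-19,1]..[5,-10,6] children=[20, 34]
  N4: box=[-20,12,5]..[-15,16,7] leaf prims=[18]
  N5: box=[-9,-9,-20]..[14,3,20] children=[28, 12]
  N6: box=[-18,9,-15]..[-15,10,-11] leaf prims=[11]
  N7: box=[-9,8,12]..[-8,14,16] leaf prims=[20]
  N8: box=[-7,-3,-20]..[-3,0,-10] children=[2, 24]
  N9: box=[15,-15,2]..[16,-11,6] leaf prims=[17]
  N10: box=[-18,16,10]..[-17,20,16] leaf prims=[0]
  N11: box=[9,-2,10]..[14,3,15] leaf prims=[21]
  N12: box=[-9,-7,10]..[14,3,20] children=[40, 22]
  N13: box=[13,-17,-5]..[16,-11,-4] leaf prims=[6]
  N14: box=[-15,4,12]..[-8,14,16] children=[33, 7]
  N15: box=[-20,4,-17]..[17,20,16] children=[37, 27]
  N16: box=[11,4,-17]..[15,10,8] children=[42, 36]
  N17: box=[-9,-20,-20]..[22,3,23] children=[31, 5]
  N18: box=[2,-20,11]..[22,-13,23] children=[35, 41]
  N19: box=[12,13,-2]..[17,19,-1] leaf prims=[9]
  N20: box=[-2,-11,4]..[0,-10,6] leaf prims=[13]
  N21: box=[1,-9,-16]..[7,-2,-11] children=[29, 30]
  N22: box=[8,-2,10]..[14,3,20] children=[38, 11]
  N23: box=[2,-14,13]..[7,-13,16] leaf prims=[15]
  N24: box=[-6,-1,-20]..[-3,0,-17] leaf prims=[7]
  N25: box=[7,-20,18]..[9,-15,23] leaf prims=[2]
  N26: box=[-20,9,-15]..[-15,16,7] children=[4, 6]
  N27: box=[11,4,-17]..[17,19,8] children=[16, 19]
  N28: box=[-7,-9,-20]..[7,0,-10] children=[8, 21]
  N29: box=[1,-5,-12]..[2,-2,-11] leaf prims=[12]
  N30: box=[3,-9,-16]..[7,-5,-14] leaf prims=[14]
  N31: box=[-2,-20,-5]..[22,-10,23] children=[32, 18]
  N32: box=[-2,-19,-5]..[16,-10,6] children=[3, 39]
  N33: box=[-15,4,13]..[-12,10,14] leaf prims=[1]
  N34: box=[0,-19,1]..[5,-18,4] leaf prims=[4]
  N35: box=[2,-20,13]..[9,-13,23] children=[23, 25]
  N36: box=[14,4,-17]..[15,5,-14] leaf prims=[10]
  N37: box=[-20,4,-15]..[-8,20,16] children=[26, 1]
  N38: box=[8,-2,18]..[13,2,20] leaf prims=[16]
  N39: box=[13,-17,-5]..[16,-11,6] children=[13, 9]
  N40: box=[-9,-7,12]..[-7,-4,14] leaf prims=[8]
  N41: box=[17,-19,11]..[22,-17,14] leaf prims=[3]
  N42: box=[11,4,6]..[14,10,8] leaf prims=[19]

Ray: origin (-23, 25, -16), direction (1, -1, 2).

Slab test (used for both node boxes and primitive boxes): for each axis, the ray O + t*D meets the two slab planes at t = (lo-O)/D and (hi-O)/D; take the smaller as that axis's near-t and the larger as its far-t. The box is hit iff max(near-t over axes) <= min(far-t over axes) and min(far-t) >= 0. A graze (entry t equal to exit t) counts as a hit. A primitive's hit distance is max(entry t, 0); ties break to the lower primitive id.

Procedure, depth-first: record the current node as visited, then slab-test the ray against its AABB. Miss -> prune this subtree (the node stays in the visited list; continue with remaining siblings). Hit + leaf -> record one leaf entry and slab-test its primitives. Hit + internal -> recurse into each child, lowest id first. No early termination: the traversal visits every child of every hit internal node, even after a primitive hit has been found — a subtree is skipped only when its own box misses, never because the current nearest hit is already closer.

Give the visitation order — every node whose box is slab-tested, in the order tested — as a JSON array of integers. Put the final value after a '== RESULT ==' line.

Traverse from the root:
N0 x:[3,45] y:[5,45] z:[-2,39/2] -> hit [5,39/2], descend [15, 17]
  N15 x:[3,40] y:[5,21] z:[-1/2,16] -> hit [5,16], descend [27, 37]
    N27 x:[34,40] y:[6,21] z:[-1/2,12] -> miss, prune
    N37 x:[3,15] y:[5,21] z:[1/2,16] -> hit [5,15], descend [1, 26]
      N1 x:[5,15] y:[5,21] z:[13,16] -> hit [13,15], descend [10, 14]
        N10 x:[5,6] y:[5,9] z:[13,16] -> miss, prune
        N14 x:[8,15] y:[11,21] z:[14,16] -> hit [14,15], descend [7, 33]
          N7 x:[14,15] y:[11,17] z:[14,16] -> hit [14,15] leaf, test {P20@t=14}
          N33 x:[8,11] y:[15,21] z:[29/2,15] -> miss, prune
      N26 x:[3,8] y:[9,16] z:[1/2,23/2] -> miss, prune
  N17 x:[14,45] y:[22,45] z:[-2,39/2] -> miss, prune

Summary -> nodes [0, 15, 27, 37, 1, 10, 14, 7, 33, 26, 17]; box-tests=11; leaf-entries=1; first=P20

== RESULT ==
[0, 15, 27, 37, 1, 10, 14, 7, 33, 26, 17]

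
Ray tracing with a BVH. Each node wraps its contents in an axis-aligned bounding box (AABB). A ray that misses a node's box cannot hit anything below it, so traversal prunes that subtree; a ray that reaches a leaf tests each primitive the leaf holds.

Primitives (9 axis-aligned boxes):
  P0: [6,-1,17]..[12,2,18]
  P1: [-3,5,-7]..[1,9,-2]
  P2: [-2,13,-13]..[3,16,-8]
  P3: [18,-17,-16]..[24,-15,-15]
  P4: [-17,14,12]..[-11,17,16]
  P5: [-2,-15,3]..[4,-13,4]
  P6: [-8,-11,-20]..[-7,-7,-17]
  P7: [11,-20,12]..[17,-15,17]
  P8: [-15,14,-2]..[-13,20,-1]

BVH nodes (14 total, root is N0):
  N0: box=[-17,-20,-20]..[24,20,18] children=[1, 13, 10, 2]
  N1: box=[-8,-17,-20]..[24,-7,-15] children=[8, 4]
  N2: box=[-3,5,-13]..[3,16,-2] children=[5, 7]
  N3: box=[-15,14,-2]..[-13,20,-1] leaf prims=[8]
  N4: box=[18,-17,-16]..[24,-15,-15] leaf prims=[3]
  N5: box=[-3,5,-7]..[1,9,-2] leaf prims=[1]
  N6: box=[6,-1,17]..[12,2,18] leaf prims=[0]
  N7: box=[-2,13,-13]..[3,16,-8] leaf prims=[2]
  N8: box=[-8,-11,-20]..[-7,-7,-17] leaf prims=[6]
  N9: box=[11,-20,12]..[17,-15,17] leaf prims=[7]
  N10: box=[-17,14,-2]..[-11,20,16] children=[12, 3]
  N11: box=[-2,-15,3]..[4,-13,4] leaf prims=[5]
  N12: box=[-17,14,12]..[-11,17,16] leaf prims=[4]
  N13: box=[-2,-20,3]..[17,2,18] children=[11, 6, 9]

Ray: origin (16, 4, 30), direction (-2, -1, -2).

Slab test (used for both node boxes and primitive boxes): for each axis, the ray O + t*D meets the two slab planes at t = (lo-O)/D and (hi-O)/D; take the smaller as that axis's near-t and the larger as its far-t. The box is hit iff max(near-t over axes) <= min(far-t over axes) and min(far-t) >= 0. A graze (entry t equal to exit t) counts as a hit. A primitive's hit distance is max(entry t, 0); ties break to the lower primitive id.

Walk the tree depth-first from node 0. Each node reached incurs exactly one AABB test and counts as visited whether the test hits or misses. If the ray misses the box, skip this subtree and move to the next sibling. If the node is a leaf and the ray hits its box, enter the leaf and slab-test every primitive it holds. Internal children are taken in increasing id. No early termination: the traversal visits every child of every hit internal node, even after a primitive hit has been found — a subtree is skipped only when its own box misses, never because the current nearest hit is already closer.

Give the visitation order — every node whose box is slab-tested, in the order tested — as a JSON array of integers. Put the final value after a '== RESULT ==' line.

Walk:
N0 x:[-4,33/2] y:[-16,24] z:[6,25] -> hit [6,33/2], descend [1, 2, 10, 13]
  N1 x:[-4,12] y:[11,21] z:[45/2,25] -> miss, prune
  N2 x:[13/2,19/2] y:[-12,-1] z:[16,43/2] -> miss, prune
  N10 x:[27/2,33/2] y:[-16,-10] z:[7,16] -> miss, prune
  N13 x:[-1/2,9] y:[2,24] z:[6,27/2] -> hit [6,9], descend [6, 9, 11]
    N6 x:[2,5] y:[2,5] z:[6,13/2] -> miss, prune
    N9 x:[-1/2,5/2] y:[19,24] z:[13/2,9] -> miss, prune
    N11 x:[6,9] y:[17,19] z:[13,27/2] -> miss, prune

8 AABB tests over nodes [0, 1, 2, 10, 13, 6, 9, 11]; 0 leaves entered; closest miss.

== RESULT ==
[0, 1, 2, 10, 13, 6, 9, 11]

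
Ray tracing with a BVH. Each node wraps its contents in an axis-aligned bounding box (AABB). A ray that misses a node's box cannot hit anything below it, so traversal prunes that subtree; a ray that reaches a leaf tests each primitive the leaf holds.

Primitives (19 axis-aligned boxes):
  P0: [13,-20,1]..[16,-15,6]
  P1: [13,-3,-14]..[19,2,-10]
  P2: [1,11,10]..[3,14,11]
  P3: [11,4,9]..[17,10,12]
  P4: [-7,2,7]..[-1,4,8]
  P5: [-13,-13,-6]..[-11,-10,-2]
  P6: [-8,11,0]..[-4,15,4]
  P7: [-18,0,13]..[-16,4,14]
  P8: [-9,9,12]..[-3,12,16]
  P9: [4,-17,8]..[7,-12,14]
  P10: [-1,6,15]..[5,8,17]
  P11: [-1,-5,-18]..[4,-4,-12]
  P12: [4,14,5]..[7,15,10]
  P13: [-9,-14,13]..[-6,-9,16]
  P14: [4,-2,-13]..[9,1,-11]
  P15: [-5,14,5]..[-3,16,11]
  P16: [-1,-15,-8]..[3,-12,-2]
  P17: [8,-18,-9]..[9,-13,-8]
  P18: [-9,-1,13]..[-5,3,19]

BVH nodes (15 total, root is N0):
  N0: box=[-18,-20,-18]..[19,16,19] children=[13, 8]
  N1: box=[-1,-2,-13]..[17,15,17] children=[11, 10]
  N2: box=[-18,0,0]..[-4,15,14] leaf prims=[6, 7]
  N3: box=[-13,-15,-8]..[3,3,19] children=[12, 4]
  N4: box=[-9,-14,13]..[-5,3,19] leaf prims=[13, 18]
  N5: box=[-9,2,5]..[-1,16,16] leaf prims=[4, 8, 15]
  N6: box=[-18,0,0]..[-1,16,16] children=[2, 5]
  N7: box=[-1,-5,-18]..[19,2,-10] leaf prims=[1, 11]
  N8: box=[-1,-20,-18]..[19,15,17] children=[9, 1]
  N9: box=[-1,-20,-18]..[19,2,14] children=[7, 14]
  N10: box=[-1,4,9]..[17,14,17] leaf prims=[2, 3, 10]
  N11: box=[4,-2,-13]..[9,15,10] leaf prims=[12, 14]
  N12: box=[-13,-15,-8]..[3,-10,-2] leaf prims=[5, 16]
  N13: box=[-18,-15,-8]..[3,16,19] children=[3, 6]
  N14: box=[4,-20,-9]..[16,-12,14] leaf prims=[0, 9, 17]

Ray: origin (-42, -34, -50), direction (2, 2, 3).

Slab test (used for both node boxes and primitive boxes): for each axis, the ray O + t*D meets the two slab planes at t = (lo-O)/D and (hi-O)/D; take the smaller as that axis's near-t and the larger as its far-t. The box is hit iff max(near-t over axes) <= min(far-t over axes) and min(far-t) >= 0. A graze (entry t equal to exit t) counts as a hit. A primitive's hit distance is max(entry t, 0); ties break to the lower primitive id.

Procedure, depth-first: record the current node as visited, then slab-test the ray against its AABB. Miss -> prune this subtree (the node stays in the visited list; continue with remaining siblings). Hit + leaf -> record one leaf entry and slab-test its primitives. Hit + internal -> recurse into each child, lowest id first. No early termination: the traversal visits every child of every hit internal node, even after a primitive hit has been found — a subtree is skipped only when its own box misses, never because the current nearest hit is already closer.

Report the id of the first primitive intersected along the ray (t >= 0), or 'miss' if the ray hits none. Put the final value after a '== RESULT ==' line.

Trace the traversal:
N0 x:[12,61/2] y:[7,25] z:[32/3,23] -> hit [12,23], descend [8, 13]
  N8 x:[41/2,61/2] y:[7,49/2] z:[32/3,67/3] -> hit [41/2,67/3], descend [1, 9]
    N1 x:[41/2,59/2] y:[16,49/2] z:[37/3,67/3] -> hit [41/2,67/3], descend [10, 11]
      N10 x:[41/2,59/2] y:[19,24] z:[59/3,67/3] -> hit [41/2,67/3] leaf, test {P2(miss), P3(miss), P10(miss)}
      N11 x:[23,51/2] y:[16,49/2] z:[37/3,20] -> miss, prune
    N9 x:[41/2,61/2] y:[7,18] z:[32/3,64/3] -> miss, prune
  N13 x:[12,45/2] y:[19/2,25] z:[14,23] -> hit [14,45/2], descend [3, 6]
    N3 x:[29/2,45/2] y:[19/2,37/2] z:[14,23] -> hit [29/2,37/2], descend [4, 12]
      N4 x:[33/2,37/2] y:[10,37/2] z:[21,23] -> miss, prune
      N12 x:[29/2,45/2] y:[19/2,12] z:[14,16] -> miss, prune
    N6 x:[12,41/2] y:[17,25] z:[50/3,22] -> hit [17,41/2], descend [2, 5]
      N2 x:[12,19] y:[17,49/2] z:[50/3,64/3] -> hit [17,19] leaf, test {P6(miss), P7(miss)}
      N5 x:[33/2,41/2] y:[18,25] z:[55/3,22] -> hit [55/3,41/2] leaf, test {P4@t=19, P8(miss), P15(miss)}

order=[0, 8, 1, 10, 11, 9, 13, 3, 4, 12, 6, 2, 5]  |boxes|=13  |leaves|=3  hit=P4

== RESULT ==
4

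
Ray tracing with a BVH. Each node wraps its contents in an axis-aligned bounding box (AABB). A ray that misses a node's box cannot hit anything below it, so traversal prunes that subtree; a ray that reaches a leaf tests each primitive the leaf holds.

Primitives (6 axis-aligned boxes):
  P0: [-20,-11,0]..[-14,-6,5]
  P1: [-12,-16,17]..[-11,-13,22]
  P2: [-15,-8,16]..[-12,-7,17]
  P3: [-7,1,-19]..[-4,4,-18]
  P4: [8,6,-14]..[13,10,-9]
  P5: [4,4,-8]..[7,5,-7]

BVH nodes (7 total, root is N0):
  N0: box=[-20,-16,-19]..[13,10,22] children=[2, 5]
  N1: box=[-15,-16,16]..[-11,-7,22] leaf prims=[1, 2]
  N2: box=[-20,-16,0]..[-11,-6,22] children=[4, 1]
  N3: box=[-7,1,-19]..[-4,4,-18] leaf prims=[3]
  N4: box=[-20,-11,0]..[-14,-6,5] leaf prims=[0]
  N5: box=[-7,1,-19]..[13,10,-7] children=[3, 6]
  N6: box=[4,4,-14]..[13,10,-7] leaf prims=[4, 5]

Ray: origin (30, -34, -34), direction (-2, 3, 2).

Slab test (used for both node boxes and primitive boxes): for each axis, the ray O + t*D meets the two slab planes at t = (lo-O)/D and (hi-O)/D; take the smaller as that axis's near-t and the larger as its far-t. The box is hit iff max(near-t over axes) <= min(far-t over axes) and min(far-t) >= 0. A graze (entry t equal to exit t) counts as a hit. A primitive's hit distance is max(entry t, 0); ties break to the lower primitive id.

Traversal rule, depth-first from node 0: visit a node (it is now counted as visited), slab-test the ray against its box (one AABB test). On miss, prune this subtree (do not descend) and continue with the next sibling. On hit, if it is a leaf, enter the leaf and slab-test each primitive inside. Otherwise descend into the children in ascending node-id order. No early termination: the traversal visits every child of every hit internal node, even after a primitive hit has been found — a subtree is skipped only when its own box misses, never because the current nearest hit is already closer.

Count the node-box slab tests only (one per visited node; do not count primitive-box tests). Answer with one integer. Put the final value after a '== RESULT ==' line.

Walk:
N0 x:[17/2,25] y:[6,44/3] z:[15/2,28] -> hit [17/2,44/3], descend [2, 5]
  N2 x:[41/2,25] y:[6,28/3] z:[17,28] -> miss, prune
  N5 x:[17/2,37/2] y:[35/3,44/3] z:[15/2,27/2] -> hit [35/3,27/2], descend [3, 6]
    N3 x:[17,37/2] y:[35/3,38/3] z:[15/2,8] -> miss, prune
    N6 x:[17/2,13] y:[38/3,44/3] z:[10,27/2] -> hit [38/3,13] leaf, test {P4(miss), P5@t=13}

Visited [0, 2, 5, 3, 6]. Tests: 5 box, 1 leaf. Nearest: P5.

== RESULT ==
5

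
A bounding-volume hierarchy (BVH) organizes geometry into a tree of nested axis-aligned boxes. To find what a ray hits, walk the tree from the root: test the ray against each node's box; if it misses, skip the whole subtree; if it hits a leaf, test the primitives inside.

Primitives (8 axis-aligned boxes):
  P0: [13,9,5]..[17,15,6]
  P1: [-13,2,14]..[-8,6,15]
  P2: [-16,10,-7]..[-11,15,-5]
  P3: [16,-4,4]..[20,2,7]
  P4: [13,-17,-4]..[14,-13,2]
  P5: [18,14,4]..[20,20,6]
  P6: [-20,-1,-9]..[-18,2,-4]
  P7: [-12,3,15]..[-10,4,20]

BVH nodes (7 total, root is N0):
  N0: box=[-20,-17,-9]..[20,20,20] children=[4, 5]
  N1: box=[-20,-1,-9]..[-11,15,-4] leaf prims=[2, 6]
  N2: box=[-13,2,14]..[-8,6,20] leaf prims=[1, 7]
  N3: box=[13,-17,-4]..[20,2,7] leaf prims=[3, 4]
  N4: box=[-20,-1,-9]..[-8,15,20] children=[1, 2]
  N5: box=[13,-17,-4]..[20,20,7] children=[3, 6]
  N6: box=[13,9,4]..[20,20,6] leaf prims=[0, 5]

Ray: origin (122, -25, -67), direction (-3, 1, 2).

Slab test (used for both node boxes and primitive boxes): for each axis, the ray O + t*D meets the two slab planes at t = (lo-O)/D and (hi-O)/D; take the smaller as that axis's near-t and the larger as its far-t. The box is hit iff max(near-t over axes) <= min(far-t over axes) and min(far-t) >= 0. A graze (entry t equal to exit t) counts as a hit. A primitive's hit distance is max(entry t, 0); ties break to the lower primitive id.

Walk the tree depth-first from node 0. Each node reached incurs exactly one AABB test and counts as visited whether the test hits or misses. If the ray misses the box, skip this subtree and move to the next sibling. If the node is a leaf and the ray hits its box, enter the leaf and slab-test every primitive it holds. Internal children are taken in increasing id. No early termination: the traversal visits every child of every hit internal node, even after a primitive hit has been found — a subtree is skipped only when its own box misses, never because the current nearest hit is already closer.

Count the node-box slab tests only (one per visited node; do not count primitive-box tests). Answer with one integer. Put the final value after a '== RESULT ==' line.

Walk:
N0 x:[34,142/3] y:[8,45] z:[29,87/2] -> hit [34,87/2], descend [4, 5]
  N4 x:[130/3,142/3] y:[24,40] z:[29,87/2] -> miss, prune
  N5 x:[34,109/3] y:[8,45] z:[63/2,37] -> hit [34,109/3], descend [3, 6]
    N3 x:[34,109/3] y:[8,27] z:[63/2,37] -> miss, prune
    N6 x:[34,109/3] y:[34,45] z:[71/2,73/2] -> hit [71/2,109/3] leaf, test {P0@t=36, P5(miss)}

Visited [0, 4, 5, 3, 6]. Tests: 5 box, 1 leaf. Nearest: P0.

== RESULT ==
5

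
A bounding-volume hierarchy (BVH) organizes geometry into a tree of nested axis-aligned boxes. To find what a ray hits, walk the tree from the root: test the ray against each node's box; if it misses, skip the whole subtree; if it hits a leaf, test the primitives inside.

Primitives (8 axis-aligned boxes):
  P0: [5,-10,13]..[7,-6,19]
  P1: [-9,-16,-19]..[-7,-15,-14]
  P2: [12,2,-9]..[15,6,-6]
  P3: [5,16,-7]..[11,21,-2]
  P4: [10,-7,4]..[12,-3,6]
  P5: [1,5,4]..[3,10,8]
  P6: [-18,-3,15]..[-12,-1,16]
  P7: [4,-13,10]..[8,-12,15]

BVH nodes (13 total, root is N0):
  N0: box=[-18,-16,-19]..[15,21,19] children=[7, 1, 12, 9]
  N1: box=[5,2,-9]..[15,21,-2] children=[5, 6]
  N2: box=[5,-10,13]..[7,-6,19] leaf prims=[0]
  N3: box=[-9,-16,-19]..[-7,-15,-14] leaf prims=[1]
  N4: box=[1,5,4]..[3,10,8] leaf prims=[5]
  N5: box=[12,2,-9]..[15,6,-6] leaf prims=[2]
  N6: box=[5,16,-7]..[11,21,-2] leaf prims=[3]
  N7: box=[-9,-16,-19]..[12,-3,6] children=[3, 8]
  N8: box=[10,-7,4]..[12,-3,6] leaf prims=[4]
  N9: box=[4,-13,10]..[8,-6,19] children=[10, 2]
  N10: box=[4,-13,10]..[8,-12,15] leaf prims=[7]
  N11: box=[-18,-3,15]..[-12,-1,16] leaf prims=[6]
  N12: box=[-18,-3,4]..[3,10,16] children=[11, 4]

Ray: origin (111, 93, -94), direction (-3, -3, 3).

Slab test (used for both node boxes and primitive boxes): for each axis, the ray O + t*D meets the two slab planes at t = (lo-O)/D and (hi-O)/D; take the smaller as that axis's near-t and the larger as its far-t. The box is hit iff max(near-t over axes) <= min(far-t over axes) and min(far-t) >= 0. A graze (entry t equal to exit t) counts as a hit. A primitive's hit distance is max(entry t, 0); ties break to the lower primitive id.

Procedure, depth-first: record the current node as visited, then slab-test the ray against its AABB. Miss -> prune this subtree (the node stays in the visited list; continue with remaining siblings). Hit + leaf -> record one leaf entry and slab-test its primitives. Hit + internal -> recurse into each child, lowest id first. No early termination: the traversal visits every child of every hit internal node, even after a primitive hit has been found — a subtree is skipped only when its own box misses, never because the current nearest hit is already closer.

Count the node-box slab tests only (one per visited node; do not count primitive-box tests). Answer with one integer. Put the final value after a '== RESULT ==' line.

Traverse from the root:
N0 x:[32,43] y:[24,109/3] z:[25,113/3] -> hit [32,109/3], descend [1, 7, 9, 12]
  N1 x:[32,106/3] y:[24,91/3] z:[85/3,92/3] -> miss, prune
  N7 x:[33,40] y:[32,109/3] z:[25,100/3] -> hit [33,100/3], descend [3, 8]
    N3 x:[118/3,40] y:[36,109/3] z:[25,80/3] -> miss, prune
    N8 x:[33,101/3] y:[32,100/3] z:[98/3,100/3] -> hit [33,100/3] leaf, test {P4@t=33}
  N9 x:[103/3,107/3] y:[33,106/3] z:[104/3,113/3] -> hit [104/3,106/3], descend [2, 10]
    N2 x:[104/3,106/3] y:[33,103/3] z:[107/3,113/3] -> miss, prune
    N10 x:[103/3,107/3] y:[35,106/3] z:[104/3,109/3] -> hit [35,106/3] leaf, test {P7@t=35}
  N12 x:[36,43] y:[83/3,32] z:[98/3,110/3] -> miss, prune

order=[0, 1, 7, 3, 8, 9, 2, 10, 12]  |boxes|=9  |leaves|=2  hit=P4

== RESULT ==
9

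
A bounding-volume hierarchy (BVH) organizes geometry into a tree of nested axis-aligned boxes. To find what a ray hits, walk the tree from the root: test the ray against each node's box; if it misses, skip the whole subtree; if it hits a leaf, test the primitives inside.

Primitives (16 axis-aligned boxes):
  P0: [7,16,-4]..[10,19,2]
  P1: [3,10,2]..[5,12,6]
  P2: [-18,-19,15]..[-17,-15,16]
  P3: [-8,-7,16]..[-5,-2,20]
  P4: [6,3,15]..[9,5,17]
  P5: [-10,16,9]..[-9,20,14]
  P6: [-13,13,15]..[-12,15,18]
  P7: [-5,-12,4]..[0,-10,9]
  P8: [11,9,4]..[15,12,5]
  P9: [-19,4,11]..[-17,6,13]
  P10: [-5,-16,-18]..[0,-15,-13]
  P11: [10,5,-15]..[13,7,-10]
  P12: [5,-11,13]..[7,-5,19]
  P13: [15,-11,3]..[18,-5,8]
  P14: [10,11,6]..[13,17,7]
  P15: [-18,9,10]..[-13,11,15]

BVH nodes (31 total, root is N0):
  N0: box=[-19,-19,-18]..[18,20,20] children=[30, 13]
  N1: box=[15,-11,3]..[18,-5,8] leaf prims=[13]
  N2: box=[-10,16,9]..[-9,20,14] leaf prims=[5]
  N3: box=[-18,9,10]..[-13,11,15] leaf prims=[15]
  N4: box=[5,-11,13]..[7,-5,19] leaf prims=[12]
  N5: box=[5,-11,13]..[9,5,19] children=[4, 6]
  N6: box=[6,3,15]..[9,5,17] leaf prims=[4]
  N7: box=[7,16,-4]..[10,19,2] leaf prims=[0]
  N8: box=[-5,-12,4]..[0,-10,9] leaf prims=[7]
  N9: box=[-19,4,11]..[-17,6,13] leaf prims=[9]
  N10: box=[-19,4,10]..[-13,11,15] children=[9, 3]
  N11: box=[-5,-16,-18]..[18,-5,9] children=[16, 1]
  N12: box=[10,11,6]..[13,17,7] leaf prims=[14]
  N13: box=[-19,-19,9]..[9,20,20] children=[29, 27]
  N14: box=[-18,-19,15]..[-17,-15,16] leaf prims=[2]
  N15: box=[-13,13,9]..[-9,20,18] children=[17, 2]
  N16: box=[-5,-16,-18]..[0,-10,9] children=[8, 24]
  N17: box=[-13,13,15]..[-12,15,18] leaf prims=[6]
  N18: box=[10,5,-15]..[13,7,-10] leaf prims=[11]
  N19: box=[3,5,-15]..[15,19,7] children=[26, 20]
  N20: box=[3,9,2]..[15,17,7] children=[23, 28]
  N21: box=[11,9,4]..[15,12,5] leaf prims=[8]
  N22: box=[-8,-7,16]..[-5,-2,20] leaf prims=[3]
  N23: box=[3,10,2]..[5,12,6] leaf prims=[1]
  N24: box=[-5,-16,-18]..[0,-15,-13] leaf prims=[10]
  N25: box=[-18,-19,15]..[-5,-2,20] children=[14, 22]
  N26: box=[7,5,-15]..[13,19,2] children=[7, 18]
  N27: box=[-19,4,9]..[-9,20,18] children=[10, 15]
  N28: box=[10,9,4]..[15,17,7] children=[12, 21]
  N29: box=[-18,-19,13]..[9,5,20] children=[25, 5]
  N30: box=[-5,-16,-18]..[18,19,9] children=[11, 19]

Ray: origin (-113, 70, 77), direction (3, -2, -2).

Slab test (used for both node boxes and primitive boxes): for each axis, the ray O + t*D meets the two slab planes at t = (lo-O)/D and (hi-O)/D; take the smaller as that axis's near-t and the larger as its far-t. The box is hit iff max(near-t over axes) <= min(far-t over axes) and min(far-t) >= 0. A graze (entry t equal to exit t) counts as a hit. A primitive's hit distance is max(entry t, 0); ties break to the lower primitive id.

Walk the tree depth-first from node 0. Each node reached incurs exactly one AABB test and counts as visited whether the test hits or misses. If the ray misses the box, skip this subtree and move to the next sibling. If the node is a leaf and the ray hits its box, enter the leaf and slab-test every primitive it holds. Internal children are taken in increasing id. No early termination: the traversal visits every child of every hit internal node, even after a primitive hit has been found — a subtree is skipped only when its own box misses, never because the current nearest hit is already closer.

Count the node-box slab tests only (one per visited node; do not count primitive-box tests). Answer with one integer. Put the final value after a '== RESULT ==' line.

Traverse from the root:
N0 x:[94/3,131/3] y:[25,89/2] z:[57/2,95/2] -> hit [94/3,131/3], descend [13, 30]
  N13 x:[94/3,122/3] y:[25,89/2] z:[57/2,34] -> hit [94/3,34], descend [27, 29]
    N27 x:[94/3,104/3] y:[25,33] z:[59/2,34] -> hit [94/3,33], descend [10, 15]
      N10 x:[94/3,100/3] y:[59/2,33] z:[31,67/2] -> hit [94/3,33], descend [3, 9]
        N3 x:[95/3,100/3] y:[59/2,61/2] z:[31,67/2] -> miss, prune
        N9 x:[94/3,32] y:[32,33] z:[32,33] -> hit [32,32] leaf, test {P9@t=32}
      N15 x:[100/3,104/3] y:[25,57/2] z:[59/2,34] -> miss, prune
    N29 x:[95/3,122/3] y:[65/2,89/2] z:[57/2,32] -> miss, prune
  N30 x:[36,131/3] y:[51/2,43] z:[34,95/2] -> hit [36,43], descend [11, 19]
    N11 x:[36,131/3] y:[75/2,43] z:[34,95/2] -> hit [75/2,43], descend [1, 16]
      N1 x:[128/3,131/3] y:[75/2,81/2] z:[69/2,37] -> miss, prune
      N16 x:[36,113/3] y:[40,43] z:[34,95/2] -> miss, prune
    N19 x:[116/3,128/3] y:[51/2,65/2] z:[35,46] -> miss, prune

13 AABB tests over nodes [0, 13, 27, 10, 3, 9, 15, 29, 30, 11, 1, 16, 19]; 1 leaf entered; closest P9.

== RESULT ==
13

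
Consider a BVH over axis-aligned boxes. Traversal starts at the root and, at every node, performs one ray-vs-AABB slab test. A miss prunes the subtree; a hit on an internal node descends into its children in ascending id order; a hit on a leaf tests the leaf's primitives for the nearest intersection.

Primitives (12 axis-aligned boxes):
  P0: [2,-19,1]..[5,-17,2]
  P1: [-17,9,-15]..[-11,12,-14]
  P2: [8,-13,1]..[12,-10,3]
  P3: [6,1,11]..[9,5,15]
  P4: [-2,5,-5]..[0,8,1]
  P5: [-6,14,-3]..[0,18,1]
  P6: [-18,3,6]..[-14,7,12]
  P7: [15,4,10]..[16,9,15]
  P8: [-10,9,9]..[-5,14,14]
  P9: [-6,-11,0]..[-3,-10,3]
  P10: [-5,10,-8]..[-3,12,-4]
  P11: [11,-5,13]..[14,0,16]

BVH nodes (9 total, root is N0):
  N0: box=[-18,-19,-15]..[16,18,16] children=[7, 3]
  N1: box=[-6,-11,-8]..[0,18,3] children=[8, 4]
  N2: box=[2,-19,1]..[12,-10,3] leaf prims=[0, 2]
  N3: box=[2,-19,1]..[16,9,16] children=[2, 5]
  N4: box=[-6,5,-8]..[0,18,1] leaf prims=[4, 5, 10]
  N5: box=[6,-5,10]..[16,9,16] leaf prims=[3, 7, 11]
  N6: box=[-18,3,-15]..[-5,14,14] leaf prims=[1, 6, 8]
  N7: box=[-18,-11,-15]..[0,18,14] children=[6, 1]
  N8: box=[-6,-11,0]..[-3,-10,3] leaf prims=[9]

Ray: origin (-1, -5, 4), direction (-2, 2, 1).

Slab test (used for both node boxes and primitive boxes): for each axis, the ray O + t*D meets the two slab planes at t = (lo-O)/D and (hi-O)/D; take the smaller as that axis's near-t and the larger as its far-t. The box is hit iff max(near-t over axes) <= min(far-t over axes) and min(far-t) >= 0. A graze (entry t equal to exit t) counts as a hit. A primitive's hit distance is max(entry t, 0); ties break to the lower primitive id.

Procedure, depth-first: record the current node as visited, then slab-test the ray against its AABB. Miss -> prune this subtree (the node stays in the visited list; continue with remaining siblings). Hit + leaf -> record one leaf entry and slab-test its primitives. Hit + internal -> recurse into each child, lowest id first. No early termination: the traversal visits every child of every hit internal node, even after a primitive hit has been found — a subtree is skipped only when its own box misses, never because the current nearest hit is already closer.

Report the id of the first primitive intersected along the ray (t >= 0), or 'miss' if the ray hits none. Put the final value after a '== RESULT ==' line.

Trace the traversal:
N0 x:[-17/2,17/2] y:[-7,23/2] z:[-19,12] -> hit [-7,17/2], descend [3, 7]
  N3 x:[-17/2,-3/2] y:[-7,7] z:[-3,12] -> miss, prune
  N7 x:[-1/2,17/2] y:[-3,23/2] z:[-19,10] -> hit [-1/2,17/2], descend [1, 6]
    N1 x:[-1/2,5/2] y:[-3,23/2] z:[-12,-1] -> miss, prune
    N6 x:[2,17/2] y:[4,19/2] z:[-19,10] -> hit [4,17/2] leaf, test {P1(miss), P6(miss), P8(miss)}

order=[0, 3, 7, 1, 6]  |boxes|=5  |leaves|=1  hit=miss

== RESULT ==
miss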